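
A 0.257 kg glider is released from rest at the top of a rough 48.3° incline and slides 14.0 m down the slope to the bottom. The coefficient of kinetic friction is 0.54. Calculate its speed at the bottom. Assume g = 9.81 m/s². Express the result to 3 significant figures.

v = 10.3 m/s

Taking the bottom as reference, mgh = ½mv² + μ_k N L with h = L sinθ, N = mg cosθ:
mgh = mgL sinθ = (0.257)(9.81)(14.0)sin48.3° = 26.354 J
W_f = μ_k mg cosθ · L = (0.54)(0.257)(9.81)cos48.3°·14.0 = 12.68 J
½mv² = 26.354 − 12.68 = 13.674 J
v = √(2 × 13.674/0.257) = 10.32 m/s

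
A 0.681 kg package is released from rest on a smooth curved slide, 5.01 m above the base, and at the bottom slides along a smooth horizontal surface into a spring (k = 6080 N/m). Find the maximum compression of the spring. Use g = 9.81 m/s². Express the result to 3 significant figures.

x = 0.105 m

Energy conservation (no friction) from release to max compression: mgh = ½kx²
x = √(2mgh/k) = √(2 × 0.681 × 9.81 × 5.01 / 6080) = 0.1049 m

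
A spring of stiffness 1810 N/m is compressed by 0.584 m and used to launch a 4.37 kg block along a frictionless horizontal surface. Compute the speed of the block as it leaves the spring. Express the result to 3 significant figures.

Conservation of energy: ½kx² = ½mv²
v = x√(k/m) = 0.584 × √(1810/4.37) = 11.89 m/s

v = 11.9 m/s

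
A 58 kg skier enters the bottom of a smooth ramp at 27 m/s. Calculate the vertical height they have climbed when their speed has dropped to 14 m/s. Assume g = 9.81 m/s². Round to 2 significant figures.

h = 27 m

Energy balance between the two points: ½mv₁² = ½mv₂² + mgh
h = (v₁² − v₂²)/(2g) = (27² − 14²)/(2 × 9.81) = 27.17 m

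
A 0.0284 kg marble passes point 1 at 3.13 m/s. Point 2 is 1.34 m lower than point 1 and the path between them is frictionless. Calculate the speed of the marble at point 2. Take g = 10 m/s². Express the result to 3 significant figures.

v = 6.05 m/s

Energy conservation between the two points: ½mv₀² + mgh = ½mv²
v² = v₀² + 2gh = (3.13)² + 2(10)(1.34) = 36.597
v = √36.597 = 6.050 m/s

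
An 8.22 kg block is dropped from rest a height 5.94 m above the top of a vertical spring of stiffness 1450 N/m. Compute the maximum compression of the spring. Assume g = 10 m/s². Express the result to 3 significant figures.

x = 0.879 m

Measuring PE from the top of the relaxed spring, at max compression the block has dropped H + x with zero KE, so:
mg(H + x) = ½kx²
½(1450)x² − (8.22)(10)x − (8.22)(10)(5.94) = 0
725.0x² − 82.20x − 488.3 = 0
x = [82.20 + √(6757 + 1.4160e+06)]/(2 × 725.0) = 0.8793 m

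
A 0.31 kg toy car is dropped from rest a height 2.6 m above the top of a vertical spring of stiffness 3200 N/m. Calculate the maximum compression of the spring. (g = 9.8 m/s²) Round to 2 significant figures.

Take the reference level at the top of the uncompressed spring. At max compression the car has fallen H + x and is momentarily at rest:
mg(H + x) = ½kx²
½(3200)x² − (0.31)(9.8)x − (0.31)(9.8)(2.6) = 0
1600x² − 3.038x − 7.899 = 0
x = [3.038 + √(9.229 + 50552)]/(2 × 1600) = 0.07122 m

x = 0.071 m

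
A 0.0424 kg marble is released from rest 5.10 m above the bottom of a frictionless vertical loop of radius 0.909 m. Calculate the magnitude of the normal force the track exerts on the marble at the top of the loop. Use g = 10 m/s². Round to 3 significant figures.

N = 2.64 N

Energy from release to top (height 2r): mgh = ½mv_top² + mg(2r)
v_top² = 2g(h − 2r) = 2(10)(5.10 − 1.818) = 65.640 m²/s²
At the top, both N and weight point toward the centre: N + mg = mv_top²/r
N = m(v_top²/r − g) = 0.0424(65.640/0.909 − 10) = 2.638 N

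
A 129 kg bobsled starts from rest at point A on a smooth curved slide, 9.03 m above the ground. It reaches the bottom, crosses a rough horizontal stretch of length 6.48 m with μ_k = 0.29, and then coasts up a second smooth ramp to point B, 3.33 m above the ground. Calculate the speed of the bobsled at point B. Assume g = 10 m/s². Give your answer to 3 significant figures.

v = 8.74 m/s

Energy at A: mgh₁ = (129)(10)(9.03) = 11649 J
Friction loss: W_f = μ_k mg d = 2424 J
At B: ½mv² + mgh₂ = mgh₁ − W_f
½mv² = 11649 − 2424 − 4295.7 = 4928.8 J
v = √(2 × 4928.8/129) = 8.742 m/s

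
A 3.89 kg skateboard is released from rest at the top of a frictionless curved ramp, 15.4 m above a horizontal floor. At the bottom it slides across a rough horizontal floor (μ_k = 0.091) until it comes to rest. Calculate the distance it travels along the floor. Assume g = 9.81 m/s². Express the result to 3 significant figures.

Applying the work–energy principle:
At rest all PE has been dissipated by friction: mgh = μ_k m g d
d = h/μ_k = 15.4/0.091 = 169.2 m

d = 169 m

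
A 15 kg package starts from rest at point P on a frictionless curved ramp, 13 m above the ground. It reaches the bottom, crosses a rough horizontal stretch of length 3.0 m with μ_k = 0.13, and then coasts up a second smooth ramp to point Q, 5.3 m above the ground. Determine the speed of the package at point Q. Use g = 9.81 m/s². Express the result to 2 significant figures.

Energy at P: mgh₁ = (15)(9.81)(13) = 1913.0 J
Friction loss: W_f = μ_k mg d = 57.39 J
At Q: ½mv² + mgh₂ = mgh₁ − W_f
½mv² = 1913.0 − 57.39 − 779.89 = 1075.7 J
v = √(2 × 1075.7/15) = 11.98 m/s

v = 12 m/s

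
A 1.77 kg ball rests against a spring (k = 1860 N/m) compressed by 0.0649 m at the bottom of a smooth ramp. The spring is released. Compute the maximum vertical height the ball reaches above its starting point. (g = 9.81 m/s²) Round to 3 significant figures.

h = 0.226 m

Energy conservation from release to the highest point: ½kx² = mgh
h = kx²/(2mg) = (1860)(0.0649)²/(2 × 1.77 × 9.81) = 0.2256 m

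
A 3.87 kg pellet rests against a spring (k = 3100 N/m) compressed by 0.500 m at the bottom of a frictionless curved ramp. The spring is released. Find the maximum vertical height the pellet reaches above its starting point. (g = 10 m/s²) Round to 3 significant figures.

All spring PE becomes gravitational PE at the highest point: ½kx² = mgh
h = kx²/(2mg) = (3100)(0.500)²/(2 × 3.87 × 10) = 10.01 m

h = 10.0 m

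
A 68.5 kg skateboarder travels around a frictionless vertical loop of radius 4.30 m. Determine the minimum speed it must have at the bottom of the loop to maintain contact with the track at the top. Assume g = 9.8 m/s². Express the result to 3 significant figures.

v = 14.5 m/s

At the top: mg = mv_top²/r ⇒ v_top² = gr = 42.14 m²/s²
Energy from bottom to top (height 2r): ½mv_bot² = ½mv_top² + mg(2r)
v_bot² = gr + 4gr = 5gr = 210.7
v_bot = √(5gr) = 14.52 m/s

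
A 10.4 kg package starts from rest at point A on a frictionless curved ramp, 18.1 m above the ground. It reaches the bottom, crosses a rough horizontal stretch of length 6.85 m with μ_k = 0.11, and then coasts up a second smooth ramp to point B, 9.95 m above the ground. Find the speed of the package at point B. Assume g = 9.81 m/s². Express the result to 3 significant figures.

v = 12.0 m/s

Energy at A: mgh₁ = (10.4)(9.81)(18.1) = 1846.6 J
Friction loss: W_f = μ_k mg d = 76.88 J
At B: ½mv² + mgh₂ = mgh₁ − W_f
½mv² = 1846.6 − 76.88 − 1015.1 = 754.62 J
v = √(2 × 754.62/10.4) = 12.05 m/s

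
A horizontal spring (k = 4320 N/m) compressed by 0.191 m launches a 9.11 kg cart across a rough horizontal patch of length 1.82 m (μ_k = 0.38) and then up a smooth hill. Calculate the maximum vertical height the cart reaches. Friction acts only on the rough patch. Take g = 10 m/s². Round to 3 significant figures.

Spring energy: E₀ = ½kx² = ½(4320)(0.191)² = 78.799 J
Friction: W_f = μ_k mg d = (0.38)(9.11)(10)(1.82) = 63.00 J
Energy at base of ramp: E = 78.799 − 63.00 = 15.794 J
At max height all remaining energy is PE: mgh = E ⇒ h = E/(mg) = 15.794/(9.11 × 10) = 0.1734 m

h = 0.173 m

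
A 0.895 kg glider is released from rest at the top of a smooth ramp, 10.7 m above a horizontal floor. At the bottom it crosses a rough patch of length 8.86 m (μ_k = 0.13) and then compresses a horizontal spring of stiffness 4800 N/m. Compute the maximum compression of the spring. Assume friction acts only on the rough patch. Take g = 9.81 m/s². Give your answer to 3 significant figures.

x = 0.187 m

Initial energy: E₁ = mgh = (0.895)(9.81)(10.7) = 93.945 J
Friction removes W_f = μ_k mg d = (0.13)(0.895)(9.81)(8.86) = 10.11 J
Energy reaching the spring: E = 93.945 − 10.11 = 83.833 J
At max compression ½kx² = E ⇒ x = √(2E/k) = √(2 × 83.833/4800) = 0.1869 m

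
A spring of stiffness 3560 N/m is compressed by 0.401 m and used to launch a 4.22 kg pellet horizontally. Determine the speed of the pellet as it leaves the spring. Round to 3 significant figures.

Conservation of energy: ½kx² = ½mv²
v = x√(k/m) = 0.401 × √(3560/4.22) = 11.65 m/s

v = 11.6 m/s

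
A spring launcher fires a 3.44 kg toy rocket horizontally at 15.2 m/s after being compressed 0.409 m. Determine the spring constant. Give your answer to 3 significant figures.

k = 4750 N/m

½kx² = ½mv²
k = mv²/x² = (3.44)(15.2)²/(0.409)² = 4751 N/m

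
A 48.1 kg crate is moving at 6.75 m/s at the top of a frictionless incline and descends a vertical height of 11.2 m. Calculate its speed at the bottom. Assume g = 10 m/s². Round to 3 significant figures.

v = 16.4 m/s

By conservation of mechanical energy, ½mv₀² + mgh = ½mv²
v² = v₀² + 2gh = (6.75)² + 2(10)(11.2) = 269.56
v = √269.56 = 16.42 m/s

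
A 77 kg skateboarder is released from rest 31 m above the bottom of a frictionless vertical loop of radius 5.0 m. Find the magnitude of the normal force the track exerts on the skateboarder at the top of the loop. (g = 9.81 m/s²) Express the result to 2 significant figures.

Energy from release to top (height 2r): mgh = ½mv_top² + mg(2r)
v_top² = 2g(h − 2r) = 2(9.81)(31 − 10.00) = 412.02 m²/s²
At the top, both N and weight point toward the centre: N + mg = mv_top²/r
N = m(v_top²/r − g) = 77(412.02/5.0 − 9.81) = 5590 N

N = 5600 N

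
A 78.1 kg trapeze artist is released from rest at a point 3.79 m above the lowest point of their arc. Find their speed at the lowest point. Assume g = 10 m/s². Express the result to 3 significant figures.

By conservation of mechanical energy, mgh = ½mv²
v = √(2gh) = √(2 × 10 × 3.79) = √75.800 = 8.706 m/s

v = 8.71 m/s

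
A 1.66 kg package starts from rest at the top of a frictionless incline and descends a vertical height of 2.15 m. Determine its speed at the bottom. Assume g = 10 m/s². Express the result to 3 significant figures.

v = 6.56 m/s

Energy conservation between the two points: mgh = ½mv²
v = √(2gh) = √(2 × 10 × 2.15) = √43.000 = 6.557 m/s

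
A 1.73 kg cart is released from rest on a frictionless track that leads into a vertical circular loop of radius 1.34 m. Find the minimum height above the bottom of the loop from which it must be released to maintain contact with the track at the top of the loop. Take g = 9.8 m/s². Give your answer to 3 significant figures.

At the top, for minimum speed gravity alone supplies the centripetal force: mg = mv_top²/r ⇒ v_top² = gr = 13.13 m²/s²
Energy conservation from release height h to the top (height 2r): mgh = ½mv_top² + mg(2r)
h = v_top²/(2g) + 2r = r/2 + 2r = 5r/2 = 3.350 m

h = 3.35 m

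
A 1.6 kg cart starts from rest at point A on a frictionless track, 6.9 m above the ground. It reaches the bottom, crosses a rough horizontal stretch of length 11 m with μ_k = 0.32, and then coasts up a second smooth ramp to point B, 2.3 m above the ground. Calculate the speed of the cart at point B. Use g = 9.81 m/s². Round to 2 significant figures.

v = 4.6 m/s

Energy at A: mgh₁ = (1.6)(9.81)(6.9) = 108.30 J
Friction loss: W_f = μ_k mg d = 55.25 J
At B: ½mv² + mgh₂ = mgh₁ − W_f
½mv² = 108.30 − 55.25 − 36.101 = 16.952 J
v = √(2 × 16.952/1.6) = 4.603 m/s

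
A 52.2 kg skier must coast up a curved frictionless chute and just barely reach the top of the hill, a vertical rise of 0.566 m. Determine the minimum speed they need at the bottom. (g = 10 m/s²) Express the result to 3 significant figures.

At the top they are momentarily at rest, so all KE converts to PE: ½mv² = mgh
v = √(2gh) = √(2 × 10 × 0.566) = 3.365 m/s

v = 3.36 m/s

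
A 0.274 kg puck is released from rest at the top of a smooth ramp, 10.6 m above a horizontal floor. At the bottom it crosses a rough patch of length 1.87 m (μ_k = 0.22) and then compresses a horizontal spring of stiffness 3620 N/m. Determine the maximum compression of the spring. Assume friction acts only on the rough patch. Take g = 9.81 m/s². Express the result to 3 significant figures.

x = 0.123 m

Initial energy: E₁ = mgh = (0.274)(9.81)(10.6) = 28.492 J
Friction removes W_f = μ_k mg d = (0.22)(0.274)(9.81)(1.87) = 1.106 J
Energy reaching the spring: E = 28.492 − 1.106 = 27.386 J
At max compression ½kx² = E ⇒ x = √(2E/k) = √(2 × 27.386/3620) = 0.1230 m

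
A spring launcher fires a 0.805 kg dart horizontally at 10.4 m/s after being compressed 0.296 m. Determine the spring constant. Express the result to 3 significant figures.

k = 994 N/m

Energy stored in the spring equals the launch KE: ½kx² = ½mv²
k = mv²/x² = (0.805)(10.4)²/(0.296)² = 993.8 N/m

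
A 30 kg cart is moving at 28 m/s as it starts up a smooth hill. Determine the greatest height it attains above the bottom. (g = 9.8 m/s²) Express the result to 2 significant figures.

h = 40 m

Setting KE at the bottom equal to PE gained: ½mv² = mgh
h = v²/(2g) = 28²/(2 × 9.8) = 40.00 m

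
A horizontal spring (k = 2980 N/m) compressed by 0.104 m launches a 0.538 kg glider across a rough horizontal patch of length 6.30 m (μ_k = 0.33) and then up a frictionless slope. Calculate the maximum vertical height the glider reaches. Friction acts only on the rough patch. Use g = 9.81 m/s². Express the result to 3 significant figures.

Spring energy: E₀ = ½kx² = ½(2980)(0.104)² = 16.116 J
Friction: W_f = μ_k mg d = (0.33)(0.538)(9.81)(6.30) = 10.97 J
Energy at base of ramp: E = 16.116 − 10.97 = 5.1433 J
At max height all remaining energy is PE: mgh = E ⇒ h = E/(mg) = 5.1433/(0.538 × 9.81) = 0.9745 m

h = 0.975 m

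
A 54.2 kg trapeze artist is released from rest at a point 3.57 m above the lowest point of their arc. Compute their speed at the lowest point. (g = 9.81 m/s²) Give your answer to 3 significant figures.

By conservation of mechanical energy, mgh = ½mv²
v = √(2gh) = √(2 × 9.81 × 3.57) = √70.043 = 8.369 m/s

v = 8.37 m/s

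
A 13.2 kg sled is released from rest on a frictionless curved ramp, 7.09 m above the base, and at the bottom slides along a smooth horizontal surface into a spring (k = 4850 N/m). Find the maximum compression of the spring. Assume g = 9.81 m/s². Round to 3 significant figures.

Gravitational PE at the top equals spring PE at max compression: mgh = ½kx²
x = √(2mgh/k) = √(2 × 13.2 × 9.81 × 7.09 / 4850) = 0.6153 m

x = 0.615 m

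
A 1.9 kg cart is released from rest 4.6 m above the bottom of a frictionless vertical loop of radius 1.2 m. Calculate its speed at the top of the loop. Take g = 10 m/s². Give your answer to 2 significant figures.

Energy conservation: mgh = ½mv_top² + mg(2r)
v_top² = 2g(h − 2r) = 2(10)(4.6 − 2.400) = 44.00
v_top = 6.633 m/s

v = 6.6 m/s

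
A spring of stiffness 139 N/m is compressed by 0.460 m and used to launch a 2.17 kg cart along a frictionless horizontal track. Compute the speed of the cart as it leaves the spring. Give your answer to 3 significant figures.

v = 3.68 m/s

Spring PE converts entirely to kinetic energy: ½kx² = ½mv²
v = x√(k/m) = 0.460 × √(139/2.17) = 3.682 m/s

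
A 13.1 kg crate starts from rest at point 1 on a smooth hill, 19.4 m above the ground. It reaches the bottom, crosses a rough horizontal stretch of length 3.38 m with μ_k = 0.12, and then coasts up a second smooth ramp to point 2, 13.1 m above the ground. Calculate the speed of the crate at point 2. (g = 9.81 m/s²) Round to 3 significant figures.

Energy at 1: mgh₁ = (13.1)(9.81)(19.4) = 2493.1 J
Friction loss: W_f = μ_k mg d = 52.12 J
At 2: ½mv² + mgh₂ = mgh₁ − W_f
½mv² = 2493.1 − 52.12 − 1683.5 = 757.50 J
v = √(2 × 757.50/13.1) = 10.75 m/s

v = 10.8 m/s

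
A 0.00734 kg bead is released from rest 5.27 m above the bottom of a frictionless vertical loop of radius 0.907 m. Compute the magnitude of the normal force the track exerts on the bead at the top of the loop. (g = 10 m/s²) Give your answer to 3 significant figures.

Energy from release to top (height 2r): mgh = ½mv_top² + mg(2r)
v_top² = 2g(h − 2r) = 2(10)(5.27 − 1.814) = 69.120 m²/s²
At the top, both N and weight point toward the centre: N + mg = mv_top²/r
N = m(v_top²/r − g) = 0.00734(69.120/0.907 − 10) = 0.4860 N

N = 0.486 N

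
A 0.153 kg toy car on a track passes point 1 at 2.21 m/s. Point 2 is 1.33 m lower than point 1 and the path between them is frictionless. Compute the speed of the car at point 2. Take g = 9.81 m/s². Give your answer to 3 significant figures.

Equating total energy at the two states: ½mv₀² + mgh = ½mv²
v² = v₀² + 2gh = (2.21)² + 2(9.81)(1.33) = 30.979
v = √30.979 = 5.566 m/s

v = 5.57 m/s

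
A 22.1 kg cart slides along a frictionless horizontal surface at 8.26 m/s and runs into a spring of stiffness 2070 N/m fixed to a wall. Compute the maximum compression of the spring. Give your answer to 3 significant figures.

Conservation of energy between contact and max compression: ½mv² = ½kx²
x = v√(m/k) = 8.26 × √(22.1/2070) = 0.8535 m

x = 0.853 m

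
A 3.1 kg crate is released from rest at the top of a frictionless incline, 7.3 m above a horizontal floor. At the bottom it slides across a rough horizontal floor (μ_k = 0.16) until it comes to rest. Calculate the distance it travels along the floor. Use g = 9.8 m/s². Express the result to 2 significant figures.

Energy bookkeeping (friction removes W_f = μ_k N d):
At rest all PE has been dissipated by friction: mgh = μ_k m g d
d = h/μ_k = 7.3/0.16 = 45.62 m

d = 46 m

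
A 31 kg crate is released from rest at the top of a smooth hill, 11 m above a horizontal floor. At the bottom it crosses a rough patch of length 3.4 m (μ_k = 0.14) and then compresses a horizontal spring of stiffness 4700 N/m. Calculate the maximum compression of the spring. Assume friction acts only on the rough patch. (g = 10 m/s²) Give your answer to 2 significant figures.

Initial energy: E₁ = mgh = (31)(10)(11) = 3410.0 J
Friction removes W_f = μ_k mg d = (0.14)(31)(10)(3.4) = 147.6 J
Energy reaching the spring: E = 3410.0 − 147.6 = 3262.4 J
At max compression ½kx² = E ⇒ x = √(2E/k) = √(2 × 3262.4/4700) = 1.178 m

x = 1.2 m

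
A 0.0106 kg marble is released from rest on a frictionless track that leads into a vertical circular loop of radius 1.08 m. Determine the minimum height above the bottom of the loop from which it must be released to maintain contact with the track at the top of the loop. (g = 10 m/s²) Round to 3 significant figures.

At the top, for minimum speed gravity alone supplies the centripetal force: mg = mv_top²/r ⇒ v_top² = gr = 10.80 m²/s²
Energy conservation from release height h to the top (height 2r): mgh = ½mv_top² + mg(2r)
h = v_top²/(2g) + 2r = r/2 + 2r = 5r/2 = 2.700 m

h = 2.70 m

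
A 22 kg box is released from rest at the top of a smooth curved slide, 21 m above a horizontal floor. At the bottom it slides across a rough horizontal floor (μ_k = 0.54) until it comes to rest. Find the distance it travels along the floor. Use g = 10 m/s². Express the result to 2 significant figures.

Applying the work–energy principle:
At rest all PE has been dissipated by friction: mgh = μ_k m g d
d = h/μ_k = 21/0.54 = 38.89 m

d = 39 m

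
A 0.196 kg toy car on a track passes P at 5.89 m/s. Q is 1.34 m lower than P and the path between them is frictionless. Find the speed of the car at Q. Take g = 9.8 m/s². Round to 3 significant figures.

v = 7.81 m/s

By conservation of mechanical energy, ½mv₀² + mgh = ½mv²
v² = v₀² + 2gh = (5.89)² + 2(9.8)(1.34) = 60.956
v = √60.956 = 7.807 m/s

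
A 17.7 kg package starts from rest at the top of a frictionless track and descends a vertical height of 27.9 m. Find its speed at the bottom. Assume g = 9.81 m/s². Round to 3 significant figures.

Mechanical energy is conserved (no friction): mgh = ½mv²
The mass cancels from both sides.
v = √(2gh) = √(2 × 9.81 × 27.9) = √547.40 = 23.40 m/s

v = 23.4 m/s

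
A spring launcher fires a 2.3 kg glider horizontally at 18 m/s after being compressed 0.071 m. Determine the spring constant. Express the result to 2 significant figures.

k = 150000 N/m

½kx² = ½mv²
k = mv²/x² = (2.3)(18)²/(0.071)² = 147828 N/m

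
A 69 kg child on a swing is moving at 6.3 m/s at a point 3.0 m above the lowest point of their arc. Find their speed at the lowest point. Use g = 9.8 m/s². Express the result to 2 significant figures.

Energy conservation between the two points: ½mv₀² + mgh = ½mv²
v² = v₀² + 2gh = (6.3)² + 2(9.8)(3.0) = 98.490
v = √98.490 = 9.924 m/s

v = 9.9 m/s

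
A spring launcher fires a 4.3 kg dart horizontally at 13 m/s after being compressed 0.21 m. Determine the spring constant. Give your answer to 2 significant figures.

½kx² = ½mv²
k = mv²/x² = (4.3)(13)²/(0.21)² = 16478 N/m

k = 16000 N/m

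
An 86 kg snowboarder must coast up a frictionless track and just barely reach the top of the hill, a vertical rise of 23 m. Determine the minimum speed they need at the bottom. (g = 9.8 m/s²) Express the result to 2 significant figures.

At the top they are momentarily at rest, so all KE converts to PE: ½mv² = mgh
v = √(2gh) = √(2 × 9.8 × 23) = 21.23 m/s

v = 21 m/s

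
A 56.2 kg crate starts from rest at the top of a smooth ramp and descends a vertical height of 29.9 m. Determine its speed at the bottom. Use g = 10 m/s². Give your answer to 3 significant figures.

Equating total energy at the two states: mgh = ½mv²
The mass cancels from both sides.
v = √(2gh) = √(2 × 10 × 29.9) = √598.00 = 24.45 m/s

v = 24.5 m/s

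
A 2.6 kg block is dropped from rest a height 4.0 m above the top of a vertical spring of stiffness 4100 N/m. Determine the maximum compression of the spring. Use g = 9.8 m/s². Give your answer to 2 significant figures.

Let x be the compression. The total drop is H + x, and the block is instantaneously at rest at max compression, so energy conservation gives:
mg(H + x) = ½kx²
½(4100)x² − (2.6)(9.8)x − (2.6)(9.8)(4.0) = 0
2050x² − 25.48x − 101.9 = 0
x = [25.48 + √(649.2 + 835744)]/(2 × 2050) = 0.2293 m

x = 0.23 m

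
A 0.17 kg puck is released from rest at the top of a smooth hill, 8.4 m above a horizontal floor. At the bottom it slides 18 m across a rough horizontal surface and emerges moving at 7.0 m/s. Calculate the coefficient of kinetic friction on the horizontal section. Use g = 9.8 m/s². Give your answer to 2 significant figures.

μ_k = 0.33

Energy bookkeeping (friction removes W_f = μ_k N d):
mgh = ½mv² + μ_k m g d
mgh = 13.994 J; ½mv² = 4.1650 J
W_f = 13.994 − 4.1650 = 9.829 J
μ_k = W_f/(mg·d) = 9.829/(1.666 × 18) = 0.3278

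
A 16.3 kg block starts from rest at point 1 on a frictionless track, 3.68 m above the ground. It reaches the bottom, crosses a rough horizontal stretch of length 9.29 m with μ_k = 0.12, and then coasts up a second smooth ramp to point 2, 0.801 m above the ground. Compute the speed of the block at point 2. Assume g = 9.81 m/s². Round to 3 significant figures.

v = 5.88 m/s

Energy at 1: mgh₁ = (16.3)(9.81)(3.68) = 588.44 J
Friction loss: W_f = μ_k mg d = 178.3 J
At 2: ½mv² + mgh₂ = mgh₁ − W_f
½mv² = 588.44 − 178.3 − 128.08 = 282.10 J
v = √(2 × 282.10/16.3) = 5.883 m/s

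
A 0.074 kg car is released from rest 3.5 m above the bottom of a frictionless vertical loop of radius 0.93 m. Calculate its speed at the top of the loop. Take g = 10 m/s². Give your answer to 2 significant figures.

v = 5.7 m/s

Energy conservation: mgh = ½mv_top² + mg(2r)
v_top² = 2g(h − 2r) = 2(10)(3.5 − 1.860) = 32.80
v_top = 5.727 m/s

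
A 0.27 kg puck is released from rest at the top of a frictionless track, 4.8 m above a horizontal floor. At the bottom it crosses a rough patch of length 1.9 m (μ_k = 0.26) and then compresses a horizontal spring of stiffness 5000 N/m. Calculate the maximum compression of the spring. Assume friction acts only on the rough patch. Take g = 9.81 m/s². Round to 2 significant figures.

Initial energy: E₁ = mgh = (0.27)(9.81)(4.8) = 12.714 J
Friction removes W_f = μ_k mg d = (0.26)(0.27)(9.81)(1.9) = 1.308 J
Energy reaching the spring: E = 12.714 − 1.308 = 11.405 J
At max compression ½kx² = E ⇒ x = √(2E/k) = √(2 × 11.405/5000) = 0.06754 m

x = 0.068 m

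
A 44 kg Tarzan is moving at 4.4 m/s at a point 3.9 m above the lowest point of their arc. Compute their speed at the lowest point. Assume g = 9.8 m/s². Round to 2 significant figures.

Energy conservation between the two points: ½mv₀² + mgh = ½mv²
The mass cancels from both sides.
v² = v₀² + 2gh = (4.4)² + 2(9.8)(3.9) = 95.800
v = √95.800 = 9.788 m/s

v = 9.8 m/s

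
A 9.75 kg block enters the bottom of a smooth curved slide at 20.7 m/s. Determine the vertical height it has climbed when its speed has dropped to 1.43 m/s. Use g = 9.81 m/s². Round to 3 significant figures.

h = 21.7 m

Energy balance between the two points: ½mv₁² = ½mv₂² + mgh
h = (v₁² − v₂²)/(2g) = (20.7² − 1.43²)/(2 × 9.81) = 21.74 m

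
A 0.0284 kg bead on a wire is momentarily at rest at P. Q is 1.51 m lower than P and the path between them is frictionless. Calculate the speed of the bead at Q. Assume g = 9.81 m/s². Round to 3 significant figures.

Energy conservation between the two points: mgh = ½mv²
v = √(2gh) = √(2 × 9.81 × 1.51) = √29.626 = 5.443 m/s

v = 5.44 m/s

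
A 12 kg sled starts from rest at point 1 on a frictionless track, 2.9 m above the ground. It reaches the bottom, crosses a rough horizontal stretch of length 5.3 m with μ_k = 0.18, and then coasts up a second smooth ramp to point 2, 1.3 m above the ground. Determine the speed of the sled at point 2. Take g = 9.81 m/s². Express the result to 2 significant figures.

v = 3.6 m/s

Energy at 1: mgh₁ = (12)(9.81)(2.9) = 341.39 J
Friction loss: W_f = μ_k mg d = 112.3 J
At 2: ½mv² + mgh₂ = mgh₁ − W_f
½mv² = 341.39 − 112.3 − 153.04 = 76.047 J
v = √(2 × 76.047/12) = 3.560 m/s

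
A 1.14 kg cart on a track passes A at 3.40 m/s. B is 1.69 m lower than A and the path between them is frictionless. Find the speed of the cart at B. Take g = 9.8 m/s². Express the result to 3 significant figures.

Energy conservation between the two points: ½mv₀² + mgh = ½mv²
v² = v₀² + 2gh = (3.40)² + 2(9.8)(1.69) = 44.684
v = √44.684 = 6.685 m/s

v = 6.68 m/s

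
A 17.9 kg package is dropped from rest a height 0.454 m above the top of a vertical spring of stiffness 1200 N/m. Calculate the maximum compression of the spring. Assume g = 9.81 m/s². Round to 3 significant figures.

x = 0.539 m

Take the reference level at the top of the uncompressed spring. At max compression the package has fallen H + x and is momentarily at rest:
mg(H + x) = ½kx²
½(1200)x² − (17.9)(9.81)x − (17.9)(9.81)(0.454) = 0
600.0x² − 175.6x − 79.72 = 0
x = [175.6 + √(30835 + 191333)]/(2 × 600.0) = 0.5391 m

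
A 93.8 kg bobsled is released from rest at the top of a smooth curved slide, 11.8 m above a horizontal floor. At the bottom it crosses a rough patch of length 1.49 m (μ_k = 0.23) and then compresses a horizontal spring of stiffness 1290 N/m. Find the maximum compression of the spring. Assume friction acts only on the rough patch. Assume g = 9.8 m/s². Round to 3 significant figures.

Initial energy: E₁ = mgh = (93.8)(9.8)(11.8) = 10847 J
Friction removes W_f = μ_k mg d = (0.23)(93.8)(9.8)(1.49) = 315.0 J
Energy reaching the spring: E = 10847 − 315.0 = 10532 J
At max compression ½kx² = E ⇒ x = √(2E/k) = √(2 × 10532/1290) = 4.041 m

x = 4.04 m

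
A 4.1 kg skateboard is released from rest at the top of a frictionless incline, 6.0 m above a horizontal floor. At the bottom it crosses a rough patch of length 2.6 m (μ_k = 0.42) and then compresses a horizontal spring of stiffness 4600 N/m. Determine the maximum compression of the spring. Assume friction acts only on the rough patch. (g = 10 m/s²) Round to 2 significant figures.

Initial energy: E₁ = mgh = (4.1)(10)(6.0) = 246.00 J
Friction removes W_f = μ_k mg d = (0.42)(4.1)(10)(2.6) = 44.77 J
Energy reaching the spring: E = 246.00 − 44.77 = 201.23 J
At max compression ½kx² = E ⇒ x = √(2E/k) = √(2 × 201.23/4600) = 0.2958 m

x = 0.30 m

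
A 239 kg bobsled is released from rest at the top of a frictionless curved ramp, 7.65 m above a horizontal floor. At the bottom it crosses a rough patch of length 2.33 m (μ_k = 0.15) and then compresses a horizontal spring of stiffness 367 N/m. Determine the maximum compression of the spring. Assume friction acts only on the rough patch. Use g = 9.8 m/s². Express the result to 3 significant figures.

x = 9.65 m

Initial energy: E₁ = mgh = (239)(9.8)(7.65) = 17918 J
Friction removes W_f = μ_k mg d = (0.15)(239)(9.8)(2.33) = 818.6 J
Energy reaching the spring: E = 17918 − 818.6 = 17099 J
At max compression ½kx² = E ⇒ x = √(2E/k) = √(2 × 17099/367) = 9.653 m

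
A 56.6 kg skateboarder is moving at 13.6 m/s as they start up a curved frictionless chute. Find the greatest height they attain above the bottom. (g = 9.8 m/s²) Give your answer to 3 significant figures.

h = 9.44 m

Setting KE at the bottom equal to PE gained: ½mv² = mgh
h = v²/(2g) = 13.6²/(2 × 9.8) = 9.437 m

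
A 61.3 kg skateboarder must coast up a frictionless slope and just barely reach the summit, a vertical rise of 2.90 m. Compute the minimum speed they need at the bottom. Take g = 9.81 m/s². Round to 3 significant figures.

v = 7.54 m/s

At the top they are momentarily at rest, so all KE converts to PE: ½mv² = mgh
v = √(2gh) = √(2 × 9.81 × 2.90) = 7.543 m/s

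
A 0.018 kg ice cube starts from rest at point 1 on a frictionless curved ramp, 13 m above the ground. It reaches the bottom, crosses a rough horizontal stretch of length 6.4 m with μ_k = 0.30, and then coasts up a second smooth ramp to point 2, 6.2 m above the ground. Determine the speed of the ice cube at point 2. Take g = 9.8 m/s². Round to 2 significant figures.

Energy at 1: mgh₁ = (0.018)(9.8)(13) = 2.2932 J
Friction loss: W_f = μ_k mg d = 0.3387 J
At 2: ½mv² + mgh₂ = mgh₁ − W_f
½mv² = 2.2932 − 0.3387 − 1.0937 = 0.86083 J
v = √(2 × 0.86083/0.018) = 9.780 m/s

v = 9.8 m/s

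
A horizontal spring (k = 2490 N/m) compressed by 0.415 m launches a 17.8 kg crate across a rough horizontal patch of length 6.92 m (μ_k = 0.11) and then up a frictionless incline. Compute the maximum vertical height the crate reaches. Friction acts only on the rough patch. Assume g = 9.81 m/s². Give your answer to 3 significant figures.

h = 0.467 m

Spring energy: E₀ = ½kx² = ½(2490)(0.415)² = 214.42 J
Friction: W_f = μ_k mg d = (0.11)(17.8)(9.81)(6.92) = 132.9 J
Energy at base of ramp: E = 214.42 − 132.9 = 81.501 J
At max height all remaining energy is PE: mgh = E ⇒ h = E/(mg) = 81.501/(17.8 × 9.81) = 0.4667 m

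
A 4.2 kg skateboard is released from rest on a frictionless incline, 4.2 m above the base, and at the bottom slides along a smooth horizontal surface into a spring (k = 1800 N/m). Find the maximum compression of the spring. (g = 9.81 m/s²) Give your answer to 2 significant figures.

At max compression the skateboard is momentarily at rest: mgh = ½kx²
x = √(2mgh/k) = √(2 × 4.2 × 9.81 × 4.2 / 1800) = 0.4385 m

x = 0.44 m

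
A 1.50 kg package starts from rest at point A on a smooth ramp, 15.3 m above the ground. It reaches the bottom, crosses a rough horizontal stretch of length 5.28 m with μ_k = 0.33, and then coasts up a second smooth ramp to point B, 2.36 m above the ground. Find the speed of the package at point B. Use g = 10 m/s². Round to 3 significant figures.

v = 15.0 m/s

Energy at A: mgh₁ = (1.50)(10)(15.3) = 229.50 J
Friction loss: W_f = μ_k mg d = 26.14 J
At B: ½mv² + mgh₂ = mgh₁ − W_f
½mv² = 229.50 − 26.14 − 35.400 = 167.96 J
v = √(2 × 167.96/1.50) = 14.97 m/s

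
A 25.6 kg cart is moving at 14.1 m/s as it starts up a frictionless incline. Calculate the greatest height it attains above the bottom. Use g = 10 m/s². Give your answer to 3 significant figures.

Setting KE at the bottom equal to PE gained: ½mv² = mgh
h = v²/(2g) = 14.1²/(2 × 10) = 9.941 m

h = 9.94 m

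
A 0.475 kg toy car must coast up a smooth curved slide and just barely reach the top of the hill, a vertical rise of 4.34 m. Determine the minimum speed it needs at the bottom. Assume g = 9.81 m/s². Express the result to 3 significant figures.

At the top it is momentarily at rest, so all KE converts to PE: ½mv² = mgh
v = √(2gh) = √(2 × 9.81 × 4.34) = 9.228 m/s

v = 9.23 m/s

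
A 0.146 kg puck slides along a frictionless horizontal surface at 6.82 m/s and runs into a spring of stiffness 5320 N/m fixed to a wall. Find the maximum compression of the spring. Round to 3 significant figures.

At max compression the puck is momentarily at rest: ½mv² = ½kx²
x = v√(m/k) = 6.82 × √(0.146/5320) = 0.03573 m

x = 0.0357 m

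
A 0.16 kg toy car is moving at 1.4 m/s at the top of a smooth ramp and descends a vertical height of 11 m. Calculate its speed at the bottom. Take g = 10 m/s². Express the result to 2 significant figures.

Mechanical energy is conserved (no friction): ½mv₀² + mgh = ½mv²
The mass cancels from both sides.
v² = v₀² + 2gh = (1.4)² + 2(10)(11) = 221.96
v = √221.96 = 14.90 m/s

v = 15 m/s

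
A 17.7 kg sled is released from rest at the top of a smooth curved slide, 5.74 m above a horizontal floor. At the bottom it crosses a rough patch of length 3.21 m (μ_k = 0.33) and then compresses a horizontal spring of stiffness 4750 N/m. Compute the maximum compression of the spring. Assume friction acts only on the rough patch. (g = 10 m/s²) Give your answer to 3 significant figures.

x = 0.591 m

Initial energy: E₁ = mgh = (17.7)(10)(5.74) = 1016.0 J
Friction removes W_f = μ_k mg d = (0.33)(17.7)(10)(3.21) = 187.5 J
Energy reaching the spring: E = 1016.0 − 187.5 = 828.48 J
At max compression ½kx² = E ⇒ x = √(2E/k) = √(2 × 828.48/4750) = 0.5906 m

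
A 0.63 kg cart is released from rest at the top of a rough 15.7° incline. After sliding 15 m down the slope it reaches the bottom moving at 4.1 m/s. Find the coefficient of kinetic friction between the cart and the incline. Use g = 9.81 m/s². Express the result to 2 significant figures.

μ_k = 0.22

mgh = ½mv² + μ_k (mg cosθ) L, with h = L sinθ
mgL sinθ = 25.086 J; ½mv² = 5.2951 J
W_f = 25.086 − 5.2951 = 19.79 J
μ_k = W_f/(mg cosθ · L) = 19.79/(5.950 × 15) = 0.2218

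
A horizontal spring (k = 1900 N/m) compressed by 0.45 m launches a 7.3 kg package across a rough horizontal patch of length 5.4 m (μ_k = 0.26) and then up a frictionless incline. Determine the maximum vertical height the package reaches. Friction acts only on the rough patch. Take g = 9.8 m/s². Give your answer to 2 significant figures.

Spring energy: E₀ = ½kx² = ½(1900)(0.45)² = 192.38 J
Friction: W_f = μ_k mg d = (0.26)(7.3)(9.8)(5.4) = 100.4 J
Energy at base of ramp: E = 192.38 − 100.4 = 91.933 J
At max height all remaining energy is PE: mgh = E ⇒ h = E/(mg) = 91.933/(7.3 × 9.8) = 1.285 m

h = 1.3 m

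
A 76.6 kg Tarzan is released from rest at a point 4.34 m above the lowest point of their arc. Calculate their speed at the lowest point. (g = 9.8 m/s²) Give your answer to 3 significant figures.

v = 9.22 m/s

Equating total energy at the two states: mgh = ½mv²
The mass cancels from both sides.
v = √(2gh) = √(2 × 9.8 × 4.34) = √85.064 = 9.223 m/s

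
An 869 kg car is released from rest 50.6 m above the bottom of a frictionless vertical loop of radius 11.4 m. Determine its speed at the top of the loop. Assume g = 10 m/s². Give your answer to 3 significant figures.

v = 23.6 m/s

Energy conservation: mgh = ½mv_top² + mg(2r)
v_top² = 2g(h − 2r) = 2(10)(50.6 − 22.80) = 556.0
v_top = 23.58 m/s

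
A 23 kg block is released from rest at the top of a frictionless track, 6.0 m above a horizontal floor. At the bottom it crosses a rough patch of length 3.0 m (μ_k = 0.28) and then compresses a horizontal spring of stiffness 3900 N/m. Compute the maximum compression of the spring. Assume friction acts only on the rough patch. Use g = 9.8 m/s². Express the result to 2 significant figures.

x = 0.77 m

Initial energy: E₁ = mgh = (23)(9.8)(6.0) = 1352.4 J
Friction removes W_f = μ_k mg d = (0.28)(23)(9.8)(3.0) = 189.3 J
Energy reaching the spring: E = 1352.4 − 189.3 = 1163.1 J
At max compression ½kx² = E ⇒ x = √(2E/k) = √(2 × 1163.1/3900) = 0.7723 m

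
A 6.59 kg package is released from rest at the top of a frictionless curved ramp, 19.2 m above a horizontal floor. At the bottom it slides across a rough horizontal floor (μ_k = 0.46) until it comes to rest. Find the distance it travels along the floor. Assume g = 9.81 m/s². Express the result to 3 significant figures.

d = 41.7 m

Applying the work–energy principle:
At rest all PE has been dissipated by friction: mgh = μ_k m g d
d = h/μ_k = 19.2/0.46 = 41.74 m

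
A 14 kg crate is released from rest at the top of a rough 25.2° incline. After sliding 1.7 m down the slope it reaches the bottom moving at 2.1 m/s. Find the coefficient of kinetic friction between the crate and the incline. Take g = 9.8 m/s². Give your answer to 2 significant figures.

Energy balance down the incline: mg L sinθ − ½mv² = μ_k (mg cosθ) L
mgL sinθ = 99.309 J; ½mv² = 30.870 J
W_f = 99.309 − 30.870 = 68.44 J
μ_k = W_f/(mg cosθ · L) = 68.44/(124.1 × 1.7) = 0.3243

μ_k = 0.32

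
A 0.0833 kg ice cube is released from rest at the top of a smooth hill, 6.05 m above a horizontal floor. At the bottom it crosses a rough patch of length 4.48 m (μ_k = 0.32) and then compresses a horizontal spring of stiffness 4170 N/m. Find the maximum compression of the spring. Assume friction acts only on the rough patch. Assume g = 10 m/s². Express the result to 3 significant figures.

Initial energy: E₁ = mgh = (0.0833)(10)(6.05) = 5.0396 J
Friction removes W_f = μ_k mg d = (0.32)(0.0833)(10)(4.48) = 1.194 J
Energy reaching the spring: E = 5.0396 − 1.194 = 3.8455 J
At max compression ½kx² = E ⇒ x = √(2E/k) = √(2 × 3.8455/4170) = 0.04295 m

x = 0.0429 m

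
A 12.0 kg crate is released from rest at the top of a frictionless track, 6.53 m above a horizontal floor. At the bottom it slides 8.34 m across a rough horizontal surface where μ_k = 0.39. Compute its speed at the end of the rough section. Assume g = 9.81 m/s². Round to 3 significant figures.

v = 8.02 m/s

Energy bookkeeping (friction removes W_f = μ_k N d):
mgh = ½mv² + μ_k m g d
W_f = μ_k mg d = (0.39)(12.0)(9.81)(8.34) = 382.9 J
½mv² = mgh − W_f = 768.71 − 382.9 = 385.82 J
v = √(2 × 385.82/12.0) = 8.019 m/s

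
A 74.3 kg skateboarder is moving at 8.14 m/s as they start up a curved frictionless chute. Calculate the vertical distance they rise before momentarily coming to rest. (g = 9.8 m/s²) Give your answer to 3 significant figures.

h = 3.38 m

By energy conservation, ½mv² = mgh
h = v²/(2g) = 8.14²/(2 × 9.8) = 3.381 m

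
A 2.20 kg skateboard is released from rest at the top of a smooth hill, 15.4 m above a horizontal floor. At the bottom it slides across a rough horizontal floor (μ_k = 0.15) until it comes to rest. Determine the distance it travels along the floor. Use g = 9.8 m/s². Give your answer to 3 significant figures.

d = 103 m

Energy at the top = energy at the end + work done against friction:
At rest all PE has been dissipated by friction: mgh = μ_k m g d
d = h/μ_k = 15.4/0.15 = 102.7 m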